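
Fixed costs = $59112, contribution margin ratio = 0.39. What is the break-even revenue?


Formula: BER = Fixed Costs / Contribution Margin Ratio
BER = $59112 / 0.39
BER = $151569.23 (to the nearest cent)

$151569.23


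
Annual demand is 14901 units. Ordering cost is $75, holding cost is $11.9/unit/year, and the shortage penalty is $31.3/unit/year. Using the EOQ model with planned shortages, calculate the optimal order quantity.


Formula: EOQ* = sqrt(2DS/H) * sqrt((H+P)/P)
Base EOQ = sqrt(2*14901*75/11.9) = 433.39 units
Correction = sqrt((11.9+31.3)/31.3) = 1.17482
EOQ* = 433.39 * 1.17482 = 509.2 units

509.2 units


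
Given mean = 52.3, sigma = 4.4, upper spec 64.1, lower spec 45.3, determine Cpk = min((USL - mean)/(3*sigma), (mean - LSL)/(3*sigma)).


Cpu = (64.1 - 52.3) / (3 * 4.4) = 0.89
Cpl = (52.3 - 45.3) / (3 * 4.4) = 0.53
Cpk = min(0.89, 0.53) = 0.53

0.53


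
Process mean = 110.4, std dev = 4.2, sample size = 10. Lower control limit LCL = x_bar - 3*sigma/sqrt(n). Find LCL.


LCL = 110.4 - 3 * 4.2 / sqrt(10)

106.42


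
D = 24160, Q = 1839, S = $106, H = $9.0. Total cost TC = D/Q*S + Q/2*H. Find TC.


TC = 24160/1839 * 106 + 1839/2 * 9.0

$9668.08


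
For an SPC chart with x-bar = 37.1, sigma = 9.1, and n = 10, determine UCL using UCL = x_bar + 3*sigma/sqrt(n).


UCL = 37.1 + 3 * 9.1 / sqrt(10)

45.73


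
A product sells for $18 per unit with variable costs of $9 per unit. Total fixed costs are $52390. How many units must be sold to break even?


Formula: BEQ = Fixed Costs / (Price - Variable Cost)
Contribution margin = $18 - $9 = $9/unit
BEQ = ceil($52390 / $9/unit) = ceil(5821.11) = 5822 units

5822 units


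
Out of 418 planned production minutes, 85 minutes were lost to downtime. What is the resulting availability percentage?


Formula: Availability = (Planned Time - Downtime) / Planned Time * 100
Uptime = 418 - 85 = 333 min
Availability = 333 / 418 * 100 = 79.7%

79.7%


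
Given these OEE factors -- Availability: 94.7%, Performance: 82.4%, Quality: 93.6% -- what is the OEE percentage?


Formula: OEE = Availability * Performance * Quality / 10000
A * P = 94.7% * 82.4% / 100 = 78.03%
OEE = 78.03% * 93.6% / 100 = 73.0%

73.0%


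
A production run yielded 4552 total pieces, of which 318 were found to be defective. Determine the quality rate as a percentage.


Formula: Quality Rate = Good Pieces / Total Pieces * 100
Good pieces = 4552 - 318 = 4234
QR = 4234 / 4552 * 100 = 93.0%

93.0%


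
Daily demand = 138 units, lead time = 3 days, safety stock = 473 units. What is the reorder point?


Formula: ROP = (Daily Demand * Lead Time) + Safety Stock
Demand during lead time = 138 * 3 = 414 units
ROP = 414 + 473 = 887 units

887 units


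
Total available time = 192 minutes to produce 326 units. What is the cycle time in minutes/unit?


Formula: CT = Available Time / Number of Units
CT = 192 min / 326 units
CT = 0.59 min/unit

0.59 min/unit


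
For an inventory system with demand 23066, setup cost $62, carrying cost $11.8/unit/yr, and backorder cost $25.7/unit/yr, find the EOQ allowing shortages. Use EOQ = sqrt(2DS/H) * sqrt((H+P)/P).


Formula: EOQ* = sqrt(2DS/H) * sqrt((H+P)/P)
Base EOQ = sqrt(2*23066*62/11.8) = 492.33 units
Correction = sqrt((11.8+25.7)/25.7) = 1.20795
EOQ* = 492.33 * 1.20795 = 594.7 units

594.7 units


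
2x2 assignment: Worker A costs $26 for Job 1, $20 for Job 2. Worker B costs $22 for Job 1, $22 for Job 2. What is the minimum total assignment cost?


Option 1: A->1 + B->2 = $26 + $22 = $48
Option 2: A->2 + B->1 = $20 + $22 = $42
Min cost = min($48, $42) = $42

$42


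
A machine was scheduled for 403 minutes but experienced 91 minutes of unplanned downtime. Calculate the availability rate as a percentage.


Formula: Availability = (Planned Time - Downtime) / Planned Time * 100
Uptime = 403 - 91 = 312 min
Availability = 312 / 403 * 100 = 77.4%

77.4%


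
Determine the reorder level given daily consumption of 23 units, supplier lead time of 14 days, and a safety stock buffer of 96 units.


Formula: ROP = (Daily Demand * Lead Time) + Safety Stock
Demand during lead time = 23 * 14 = 322 units
ROP = 322 + 96 = 418 units

418 units


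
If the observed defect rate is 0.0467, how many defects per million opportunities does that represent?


DPMO = defect_rate * 1000000 = 0.0467 * 1000000

46700


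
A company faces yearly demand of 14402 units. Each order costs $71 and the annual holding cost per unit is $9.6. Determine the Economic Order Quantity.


Formula: EOQ = sqrt(2 * D * S / H)
Numerator: 2 * 14402 * 71 = 2045084
2DS/H = 2045084 / 9.6 = 213029.6
EOQ = sqrt(213029.6) = 461.6 units

461.6 units


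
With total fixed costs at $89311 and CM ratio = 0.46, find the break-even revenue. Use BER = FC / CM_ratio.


Formula: BER = Fixed Costs / Contribution Margin Ratio
BER = $89311 / 0.46
BER = $194154.35 (to the nearest cent)

$194154.35


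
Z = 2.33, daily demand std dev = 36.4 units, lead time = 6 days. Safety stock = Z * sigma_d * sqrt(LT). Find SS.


Formula: SS = z * sigma_d * sqrt(LT)
sqrt(LT) = sqrt(6) = 2.4495
SS = 2.33 * 36.4 * 2.4495
SS = 207.7 units

207.7 units


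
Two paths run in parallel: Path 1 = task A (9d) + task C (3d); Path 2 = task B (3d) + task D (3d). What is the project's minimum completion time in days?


Path 1 = 9 + 3 = 12 days
Path 2 = 3 + 3 = 6 days
Duration = max(12, 6) = 12 days

12 days


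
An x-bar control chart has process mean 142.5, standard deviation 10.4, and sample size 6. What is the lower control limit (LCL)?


LCL = 142.5 - 3 * 10.4 / sqrt(6)

129.76


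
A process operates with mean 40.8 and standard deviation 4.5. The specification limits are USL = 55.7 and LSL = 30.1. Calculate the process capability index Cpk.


Cpu = (55.7 - 40.8) / (3 * 4.5) = 1.1
Cpl = (40.8 - 30.1) / (3 * 4.5) = 0.79
Cpk = min(1.1, 0.79) = 0.79

0.79


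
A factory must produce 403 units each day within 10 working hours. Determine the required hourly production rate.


Formula: Production Rate = Daily Demand / Available Hours
Rate = 403 units/day / 10 hours/day
Rate = 40.3 units/hour

40.3 units/hour


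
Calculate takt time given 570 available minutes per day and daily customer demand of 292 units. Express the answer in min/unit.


Formula: Takt Time = Available Production Time / Customer Demand
Takt = 570 min/day / 292 units/day
Takt = 1.95 min/unit

1.95 min/unit


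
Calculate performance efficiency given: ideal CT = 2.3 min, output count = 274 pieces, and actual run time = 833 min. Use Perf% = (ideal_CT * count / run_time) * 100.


Formula: Performance = (Ideal CT * Total Count) / Run Time * 100
Ideal output time = 2.3 * 274 = 630.2 min
Performance = 630.2 / 833 * 100 = 75.7%

75.7%


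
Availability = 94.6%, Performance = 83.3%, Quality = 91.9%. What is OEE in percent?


Formula: OEE = Availability * Performance * Quality / 10000
A * P = 94.6% * 83.3% / 100 = 78.8%
OEE = 78.8% * 91.9% / 100 = 72.4%

72.4%


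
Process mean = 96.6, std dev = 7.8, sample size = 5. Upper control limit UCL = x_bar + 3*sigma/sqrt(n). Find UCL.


UCL = 96.6 + 3 * 7.8 / sqrt(5)

107.06


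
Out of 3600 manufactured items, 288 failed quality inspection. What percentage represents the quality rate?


Formula: Quality Rate = Good Pieces / Total Pieces * 100
Good pieces = 3600 - 288 = 3312
QR = 3312 / 3600 * 100 = 92.0%

92.0%


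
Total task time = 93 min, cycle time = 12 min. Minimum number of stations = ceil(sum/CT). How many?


Formula: N_min = ceil(Sum of Task Times / Cycle Time)
N_min = ceil(93 min / 12 min) = ceil(7.75)
N_min = 8 stations

8


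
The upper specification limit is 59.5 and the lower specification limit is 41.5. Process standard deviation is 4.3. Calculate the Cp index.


Cp = (59.5 - 41.5) / (6 * 4.3)

0.7


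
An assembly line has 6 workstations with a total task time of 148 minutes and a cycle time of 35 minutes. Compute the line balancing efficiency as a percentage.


Formula: Efficiency = Sum of Task Times / (N_stations * CT) * 100
Total station capacity = 6 stations * 35 min = 210 min
Efficiency = 148 / 210 * 100 = 70.5%

70.5%


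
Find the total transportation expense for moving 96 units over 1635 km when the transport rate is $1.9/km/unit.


TC = dist * cost * units = 1635 * 1.9 * 96 = $298224.00

$298224.00


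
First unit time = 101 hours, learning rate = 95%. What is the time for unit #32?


Formula: T_n = T_1 * (learning_rate)^(log2(n)) where learning_rate = rate/100
Doublings = log2(32) = 5
T_n = 101 * 0.95^5
T_n = 101 * 0.7738 = 78.2 hours

78.2 hours


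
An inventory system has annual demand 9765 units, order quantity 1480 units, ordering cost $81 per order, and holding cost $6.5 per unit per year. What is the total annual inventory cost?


TC = 9765/1480 * 81 + 1480/2 * 6.5

$5344.44


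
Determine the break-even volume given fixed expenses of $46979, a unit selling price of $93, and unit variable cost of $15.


Formula: BEQ = Fixed Costs / (Price - Variable Cost)
Contribution margin = $93 - $15 = $78/unit
BEQ = ceil($46979 / $78/unit) = ceil(602.29) = 603 units

603 units


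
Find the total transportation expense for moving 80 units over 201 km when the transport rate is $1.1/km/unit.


TC = dist * cost * units = 201 * 1.1 * 80 = $17688.00

$17688.00


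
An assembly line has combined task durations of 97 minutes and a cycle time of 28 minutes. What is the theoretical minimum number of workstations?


Formula: N_min = ceil(Sum of Task Times / Cycle Time)
N_min = ceil(97 min / 28 min) = ceil(3.4643)
N_min = 4 stations

4


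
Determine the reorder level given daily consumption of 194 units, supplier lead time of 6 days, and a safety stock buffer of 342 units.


Formula: ROP = (Daily Demand * Lead Time) + Safety Stock
Demand during lead time = 194 * 6 = 1164 units
ROP = 1164 + 342 = 1506 units

1506 units


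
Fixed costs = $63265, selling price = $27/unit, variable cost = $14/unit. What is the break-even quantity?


Formula: BEQ = Fixed Costs / (Price - Variable Cost)
Contribution margin = $27 - $14 = $13/unit
BEQ = ceil($63265 / $13/unit) = ceil(4866.54) = 4867 units

4867 units


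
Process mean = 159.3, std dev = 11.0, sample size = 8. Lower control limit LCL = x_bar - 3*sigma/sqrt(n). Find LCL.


LCL = 159.3 - 3 * 11.0 / sqrt(8)

147.63


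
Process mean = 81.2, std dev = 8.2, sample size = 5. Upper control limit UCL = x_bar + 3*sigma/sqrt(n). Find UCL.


UCL = 81.2 + 3 * 8.2 / sqrt(5)

92.2


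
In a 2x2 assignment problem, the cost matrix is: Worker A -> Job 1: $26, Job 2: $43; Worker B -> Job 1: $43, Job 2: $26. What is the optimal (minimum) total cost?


Option 1: A->1 + B->2 = $26 + $26 = $52
Option 2: A->2 + B->1 = $43 + $43 = $86
Min cost = min($52, $86) = $52

$52


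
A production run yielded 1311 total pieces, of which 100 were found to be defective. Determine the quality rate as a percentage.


Formula: Quality Rate = Good Pieces / Total Pieces * 100
Good pieces = 1311 - 100 = 1211
QR = 1211 / 1311 * 100 = 92.4%

92.4%


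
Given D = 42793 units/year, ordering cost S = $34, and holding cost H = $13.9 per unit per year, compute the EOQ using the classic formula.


Formula: EOQ = sqrt(2 * D * S / H)
Numerator: 2 * 42793 * 34 = 2909924
2DS/H = 2909924 / 13.9 = 209347.1
EOQ = sqrt(209347.1) = 457.5 units

457.5 units


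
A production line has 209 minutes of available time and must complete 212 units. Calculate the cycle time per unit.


Formula: CT = Available Time / Number of Units
CT = 209 min / 212 units
CT = 0.99 min/unit

0.99 min/unit


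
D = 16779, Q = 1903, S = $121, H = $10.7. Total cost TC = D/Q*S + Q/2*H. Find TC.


TC = 16779/1903 * 121 + 1903/2 * 10.7

$11247.92


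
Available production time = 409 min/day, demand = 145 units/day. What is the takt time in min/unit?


Formula: Takt Time = Available Production Time / Customer Demand
Takt = 409 min/day / 145 units/day
Takt = 2.82 min/unit

2.82 min/unit


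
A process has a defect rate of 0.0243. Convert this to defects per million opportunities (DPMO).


DPMO = defect_rate * 1000000 = 0.0243 * 1000000

24300


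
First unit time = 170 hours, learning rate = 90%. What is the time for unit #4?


Formula: T_n = T_1 * (learning_rate)^(log2(n)) where learning_rate = rate/100
Doublings = log2(4) = 2
T_n = 170 * 0.9^2
T_n = 170 * 0.81 = 137.7 hours

137.7 hours


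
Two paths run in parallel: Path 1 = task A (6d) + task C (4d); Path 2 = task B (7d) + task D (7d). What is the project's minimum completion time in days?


Path 1 = 6 + 4 = 10 days
Path 2 = 7 + 7 = 14 days
Duration = max(10, 14) = 14 days

14 days


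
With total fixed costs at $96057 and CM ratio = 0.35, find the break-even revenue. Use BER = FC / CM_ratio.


Formula: BER = Fixed Costs / Contribution Margin Ratio
BER = $96057 / 0.35
BER = $274448.57 (to the nearest cent)

$274448.57


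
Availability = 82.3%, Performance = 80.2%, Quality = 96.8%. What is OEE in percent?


Formula: OEE = Availability * Performance * Quality / 10000
A * P = 82.3% * 80.2% / 100 = 66.0%
OEE = 66.0% * 96.8% / 100 = 63.9%

63.9%


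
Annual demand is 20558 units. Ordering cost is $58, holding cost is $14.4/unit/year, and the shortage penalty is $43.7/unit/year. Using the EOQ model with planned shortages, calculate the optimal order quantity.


Formula: EOQ* = sqrt(2DS/H) * sqrt((H+P)/P)
Base EOQ = sqrt(2*20558*58/14.4) = 406.95 units
Correction = sqrt((14.4+43.7)/43.7) = 1.15305
EOQ* = 406.95 * 1.15305 = 469.2 units

469.2 units


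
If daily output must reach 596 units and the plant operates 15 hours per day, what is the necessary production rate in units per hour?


Formula: Production Rate = Daily Demand / Available Hours
Rate = 596 units/day / 15 hours/day
Rate = 39.7 units/hour

39.7 units/hour


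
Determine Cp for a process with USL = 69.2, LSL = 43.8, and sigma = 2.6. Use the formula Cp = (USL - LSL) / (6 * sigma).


Cp = (69.2 - 43.8) / (6 * 2.6)

1.63


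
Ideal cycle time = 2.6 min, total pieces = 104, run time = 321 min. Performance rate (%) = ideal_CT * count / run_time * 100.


Formula: Performance = (Ideal CT * Total Count) / Run Time * 100
Ideal output time = 2.6 * 104 = 270.4 min
Performance = 270.4 / 321 * 100 = 84.2%

84.2%


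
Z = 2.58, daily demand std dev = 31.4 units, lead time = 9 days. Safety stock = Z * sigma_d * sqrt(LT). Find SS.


Formula: SS = z * sigma_d * sqrt(LT)
sqrt(LT) = sqrt(9) = 3.0
SS = 2.58 * 31.4 * 3.0
SS = 243.0 units

243.0 units


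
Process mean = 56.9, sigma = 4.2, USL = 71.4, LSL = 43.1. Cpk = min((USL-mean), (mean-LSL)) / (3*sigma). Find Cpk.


Cpu = (71.4 - 56.9) / (3 * 4.2) = 1.15
Cpl = (56.9 - 43.1) / (3 * 4.2) = 1.1
Cpk = min(1.15, 1.1) = 1.1

1.1


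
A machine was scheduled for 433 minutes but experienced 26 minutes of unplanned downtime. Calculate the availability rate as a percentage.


Formula: Availability = (Planned Time - Downtime) / Planned Time * 100
Uptime = 433 - 26 = 407 min
Availability = 407 / 433 * 100 = 94.0%

94.0%


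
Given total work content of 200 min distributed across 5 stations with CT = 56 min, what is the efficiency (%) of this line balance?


Formula: Efficiency = Sum of Task Times / (N_stations * CT) * 100
Total station capacity = 5 stations * 56 min = 280 min
Efficiency = 200 / 280 * 100 = 71.4%

71.4%


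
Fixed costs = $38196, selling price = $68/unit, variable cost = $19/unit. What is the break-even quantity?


Formula: BEQ = Fixed Costs / (Price - Variable Cost)
Contribution margin = $68 - $19 = $49/unit
BEQ = ceil($38196 / $49/unit) = ceil(779.51) = 780 units

780 units


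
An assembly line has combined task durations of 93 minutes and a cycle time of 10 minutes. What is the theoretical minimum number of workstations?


Formula: N_min = ceil(Sum of Task Times / Cycle Time)
N_min = ceil(93 min / 10 min) = ceil(9.3)
N_min = 10 stations

10


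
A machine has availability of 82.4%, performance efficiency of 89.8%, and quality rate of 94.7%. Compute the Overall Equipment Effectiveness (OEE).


Formula: OEE = Availability * Performance * Quality / 10000
A * P = 82.4% * 89.8% / 100 = 74.0%
OEE = 74.0% * 94.7% / 100 = 70.1%

70.1%


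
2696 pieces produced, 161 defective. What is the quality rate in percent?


Formula: Quality Rate = Good Pieces / Total Pieces * 100
Good pieces = 2696 - 161 = 2535
QR = 2535 / 2696 * 100 = 94.0%

94.0%


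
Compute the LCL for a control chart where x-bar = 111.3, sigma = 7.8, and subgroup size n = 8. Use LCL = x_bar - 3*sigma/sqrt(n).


LCL = 111.3 - 3 * 7.8 / sqrt(8)

103.03


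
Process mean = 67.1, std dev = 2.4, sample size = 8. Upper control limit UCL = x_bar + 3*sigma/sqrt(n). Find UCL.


UCL = 67.1 + 3 * 2.4 / sqrt(8)

69.65


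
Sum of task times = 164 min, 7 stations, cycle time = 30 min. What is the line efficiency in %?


Formula: Efficiency = Sum of Task Times / (N_stations * CT) * 100
Total station capacity = 7 stations * 30 min = 210 min
Efficiency = 164 / 210 * 100 = 78.1%

78.1%


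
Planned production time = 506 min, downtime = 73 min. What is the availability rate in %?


Formula: Availability = (Planned Time - Downtime) / Planned Time * 100
Uptime = 506 - 73 = 433 min
Availability = 433 / 506 * 100 = 85.6%

85.6%


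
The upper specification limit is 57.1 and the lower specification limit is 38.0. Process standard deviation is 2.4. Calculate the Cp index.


Cp = (57.1 - 38.0) / (6 * 2.4)

1.33


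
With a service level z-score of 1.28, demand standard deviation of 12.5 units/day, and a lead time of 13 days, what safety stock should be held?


Formula: SS = z * sigma_d * sqrt(LT)
sqrt(LT) = sqrt(13) = 3.6056
SS = 1.28 * 12.5 * 3.6056
SS = 57.7 units

57.7 units


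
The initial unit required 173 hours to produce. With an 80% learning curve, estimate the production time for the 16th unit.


Formula: T_n = T_1 * (learning_rate)^(log2(n)) where learning_rate = rate/100
Doublings = log2(16) = 4
T_n = 173 * 0.8^4
T_n = 173 * 0.4096 = 70.9 hours

70.9 hours


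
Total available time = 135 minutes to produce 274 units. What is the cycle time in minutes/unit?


Formula: CT = Available Time / Number of Units
CT = 135 min / 274 units
CT = 0.49 min/unit

0.49 min/unit


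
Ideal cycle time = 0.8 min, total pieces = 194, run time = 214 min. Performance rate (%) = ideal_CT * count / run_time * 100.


Formula: Performance = (Ideal CT * Total Count) / Run Time * 100
Ideal output time = 0.8 * 194 = 155.2 min
Performance = 155.2 / 214 * 100 = 72.5%

72.5%


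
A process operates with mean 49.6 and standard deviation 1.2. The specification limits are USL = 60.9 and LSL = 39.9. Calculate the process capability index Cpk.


Cpu = (60.9 - 49.6) / (3 * 1.2) = 3.14
Cpl = (49.6 - 39.9) / (3 * 1.2) = 2.69
Cpk = min(3.14, 2.69) = 2.69

2.69


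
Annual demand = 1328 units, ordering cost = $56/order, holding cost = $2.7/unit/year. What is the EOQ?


Formula: EOQ = sqrt(2 * D * S / H)
Numerator: 2 * 1328 * 56 = 148736
2DS/H = 148736 / 2.7 = 55087.4
EOQ = sqrt(55087.4) = 234.7 units

234.7 units


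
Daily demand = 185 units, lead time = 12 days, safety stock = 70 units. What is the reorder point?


Formula: ROP = (Daily Demand * Lead Time) + Safety Stock
Demand during lead time = 185 * 12 = 2220 units
ROP = 2220 + 70 = 2290 units

2290 units


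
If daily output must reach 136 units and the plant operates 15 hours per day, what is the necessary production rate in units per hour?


Formula: Production Rate = Daily Demand / Available Hours
Rate = 136 units/day / 15 hours/day
Rate = 9.1 units/hour

9.1 units/hour


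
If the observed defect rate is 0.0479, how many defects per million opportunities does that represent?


DPMO = defect_rate * 1000000 = 0.0479 * 1000000

47900


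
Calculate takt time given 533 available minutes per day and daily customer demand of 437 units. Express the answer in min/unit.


Formula: Takt Time = Available Production Time / Customer Demand
Takt = 533 min/day / 437 units/day
Takt = 1.22 min/unit

1.22 min/unit


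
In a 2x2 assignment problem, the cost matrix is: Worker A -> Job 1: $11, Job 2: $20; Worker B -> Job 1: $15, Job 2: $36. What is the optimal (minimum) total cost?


Option 1: A->1 + B->2 = $11 + $36 = $47
Option 2: A->2 + B->1 = $20 + $15 = $35
Min cost = min($47, $35) = $35

$35


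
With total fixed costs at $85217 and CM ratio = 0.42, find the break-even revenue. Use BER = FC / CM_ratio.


Formula: BER = Fixed Costs / Contribution Margin Ratio
BER = $85217 / 0.42
BER = $202897.62 (to the nearest cent)

$202897.62


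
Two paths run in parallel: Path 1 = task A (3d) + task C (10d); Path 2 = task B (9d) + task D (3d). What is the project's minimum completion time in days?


Path 1 = 3 + 10 = 13 days
Path 2 = 9 + 3 = 12 days
Duration = max(13, 12) = 13 days

13 days


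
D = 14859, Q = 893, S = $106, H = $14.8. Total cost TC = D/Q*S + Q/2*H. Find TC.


TC = 14859/893 * 106 + 893/2 * 14.8

$8371.98


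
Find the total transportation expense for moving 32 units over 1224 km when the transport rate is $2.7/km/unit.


TC = dist * cost * units = 1224 * 2.7 * 32 = $105753.60

$105753.60


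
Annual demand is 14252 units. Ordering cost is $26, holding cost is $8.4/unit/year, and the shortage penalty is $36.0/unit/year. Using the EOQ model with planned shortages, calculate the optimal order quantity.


Formula: EOQ* = sqrt(2DS/H) * sqrt((H+P)/P)
Base EOQ = sqrt(2*14252*26/8.4) = 297.03 units
Correction = sqrt((8.4+36.0)/36.0) = 1.11056
EOQ* = 297.03 * 1.11056 = 329.9 units

329.9 units


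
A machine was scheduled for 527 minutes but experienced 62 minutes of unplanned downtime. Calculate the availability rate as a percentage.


Formula: Availability = (Planned Time - Downtime) / Planned Time * 100
Uptime = 527 - 62 = 465 min
Availability = 465 / 527 * 100 = 88.2%

88.2%


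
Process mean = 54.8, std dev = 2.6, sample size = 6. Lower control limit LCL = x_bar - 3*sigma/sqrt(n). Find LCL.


LCL = 54.8 - 3 * 2.6 / sqrt(6)

51.62


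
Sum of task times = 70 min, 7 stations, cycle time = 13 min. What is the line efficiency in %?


Formula: Efficiency = Sum of Task Times / (N_stations * CT) * 100
Total station capacity = 7 stations * 13 min = 91 min
Efficiency = 70 / 91 * 100 = 76.9%

76.9%


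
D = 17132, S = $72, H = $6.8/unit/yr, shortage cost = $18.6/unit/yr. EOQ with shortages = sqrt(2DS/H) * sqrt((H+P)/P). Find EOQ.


Formula: EOQ* = sqrt(2DS/H) * sqrt((H+P)/P)
Base EOQ = sqrt(2*17132*72/6.8) = 602.32 units
Correction = sqrt((6.8+18.6)/18.6) = 1.16859
EOQ* = 602.32 * 1.16859 = 703.9 units

703.9 units


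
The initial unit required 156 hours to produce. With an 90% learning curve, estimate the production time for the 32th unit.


Formula: T_n = T_1 * (learning_rate)^(log2(n)) where learning_rate = rate/100
Doublings = log2(32) = 5
T_n = 156 * 0.9^5
T_n = 156 * 0.5905 = 92.1 hours

92.1 hours


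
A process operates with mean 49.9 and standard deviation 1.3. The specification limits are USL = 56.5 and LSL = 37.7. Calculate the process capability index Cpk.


Cpu = (56.5 - 49.9) / (3 * 1.3) = 1.69
Cpl = (49.9 - 37.7) / (3 * 1.3) = 3.13
Cpk = min(1.69, 3.13) = 1.69

1.69


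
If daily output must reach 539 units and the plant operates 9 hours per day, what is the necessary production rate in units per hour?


Formula: Production Rate = Daily Demand / Available Hours
Rate = 539 units/day / 9 hours/day
Rate = 59.9 units/hour

59.9 units/hour


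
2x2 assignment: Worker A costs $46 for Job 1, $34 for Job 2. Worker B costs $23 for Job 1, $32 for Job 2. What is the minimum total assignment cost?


Option 1: A->1 + B->2 = $46 + $32 = $78
Option 2: A->2 + B->1 = $34 + $23 = $57
Min cost = min($78, $57) = $57

$57


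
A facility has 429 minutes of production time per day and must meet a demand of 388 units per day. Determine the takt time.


Formula: Takt Time = Available Production Time / Customer Demand
Takt = 429 min/day / 388 units/day
Takt = 1.11 min/unit

1.11 min/unit


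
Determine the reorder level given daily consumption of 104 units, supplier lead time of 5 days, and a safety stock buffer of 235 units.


Formula: ROP = (Daily Demand * Lead Time) + Safety Stock
Demand during lead time = 104 * 5 = 520 units
ROP = 520 + 235 = 755 units

755 units


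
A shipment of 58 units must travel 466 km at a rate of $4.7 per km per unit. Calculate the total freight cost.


TC = dist * cost * units = 466 * 4.7 * 58 = $127031.60

$127031.60


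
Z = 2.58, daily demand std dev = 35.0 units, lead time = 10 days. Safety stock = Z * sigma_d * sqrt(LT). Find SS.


Formula: SS = z * sigma_d * sqrt(LT)
sqrt(LT) = sqrt(10) = 3.1623
SS = 2.58 * 35.0 * 3.1623
SS = 285.6 units

285.6 units


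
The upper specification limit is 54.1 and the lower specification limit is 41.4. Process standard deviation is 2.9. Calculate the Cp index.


Cp = (54.1 - 41.4) / (6 * 2.9)

0.73


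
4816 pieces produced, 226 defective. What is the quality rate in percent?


Formula: Quality Rate = Good Pieces / Total Pieces * 100
Good pieces = 4816 - 226 = 4590
QR = 4590 / 4816 * 100 = 95.3%

95.3%


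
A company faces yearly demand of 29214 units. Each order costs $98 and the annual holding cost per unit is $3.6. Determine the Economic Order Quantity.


Formula: EOQ = sqrt(2 * D * S / H)
Numerator: 2 * 29214 * 98 = 5725944
2DS/H = 5725944 / 3.6 = 1590540.0
EOQ = sqrt(1590540.0) = 1261.2 units

1261.2 units


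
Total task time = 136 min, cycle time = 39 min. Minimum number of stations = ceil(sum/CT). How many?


Formula: N_min = ceil(Sum of Task Times / Cycle Time)
N_min = ceil(136 min / 39 min) = ceil(3.4872)
N_min = 4 stations

4


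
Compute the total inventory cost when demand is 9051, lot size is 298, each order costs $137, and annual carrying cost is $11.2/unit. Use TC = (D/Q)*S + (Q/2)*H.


TC = 9051/298 * 137 + 298/2 * 11.2

$5829.83


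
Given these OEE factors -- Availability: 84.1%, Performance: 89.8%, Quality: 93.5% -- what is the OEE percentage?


Formula: OEE = Availability * Performance * Quality / 10000
A * P = 84.1% * 89.8% / 100 = 75.52%
OEE = 75.52% * 93.5% / 100 = 70.6%

70.6%


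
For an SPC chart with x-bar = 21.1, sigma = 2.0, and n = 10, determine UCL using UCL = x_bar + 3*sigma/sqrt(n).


UCL = 21.1 + 3 * 2.0 / sqrt(10)

23.0


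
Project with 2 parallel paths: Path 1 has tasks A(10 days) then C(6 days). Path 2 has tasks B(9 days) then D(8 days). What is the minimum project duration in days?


Path 1 = 10 + 6 = 16 days
Path 2 = 9 + 8 = 17 days
Duration = max(16, 17) = 17 days

17 days


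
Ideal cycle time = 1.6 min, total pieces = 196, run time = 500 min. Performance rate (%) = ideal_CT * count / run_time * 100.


Formula: Performance = (Ideal CT * Total Count) / Run Time * 100
Ideal output time = 1.6 * 196 = 313.6 min
Performance = 313.6 / 500 * 100 = 62.7%

62.7%


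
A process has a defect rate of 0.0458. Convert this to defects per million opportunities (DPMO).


DPMO = defect_rate * 1000000 = 0.0458 * 1000000

45800


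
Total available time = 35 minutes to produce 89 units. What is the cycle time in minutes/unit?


Formula: CT = Available Time / Number of Units
CT = 35 min / 89 units
CT = 0.39 min/unit

0.39 min/unit


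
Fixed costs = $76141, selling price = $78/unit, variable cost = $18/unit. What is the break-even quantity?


Formula: BEQ = Fixed Costs / (Price - Variable Cost)
Contribution margin = $78 - $18 = $60/unit
BEQ = ceil($76141 / $60/unit) = ceil(1269.02) = 1270 units

1270 units


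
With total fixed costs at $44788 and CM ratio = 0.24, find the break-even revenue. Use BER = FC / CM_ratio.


Formula: BER = Fixed Costs / Contribution Margin Ratio
BER = $44788 / 0.24
BER = $186616.67 (to the nearest cent)

$186616.67


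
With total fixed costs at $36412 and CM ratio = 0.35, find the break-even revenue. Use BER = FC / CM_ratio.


Formula: BER = Fixed Costs / Contribution Margin Ratio
BER = $36412 / 0.35
BER = $104034.29 (to the nearest cent)

$104034.29


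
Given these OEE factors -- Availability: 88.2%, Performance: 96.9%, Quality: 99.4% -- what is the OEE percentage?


Formula: OEE = Availability * Performance * Quality / 10000
A * P = 88.2% * 96.9% / 100 = 85.47%
OEE = 85.47% * 99.4% / 100 = 85.0%

85.0%


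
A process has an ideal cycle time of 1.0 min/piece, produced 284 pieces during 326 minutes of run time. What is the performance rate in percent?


Formula: Performance = (Ideal CT * Total Count) / Run Time * 100
Ideal output time = 1.0 * 284 = 284.0 min
Performance = 284.0 / 326 * 100 = 87.1%

87.1%


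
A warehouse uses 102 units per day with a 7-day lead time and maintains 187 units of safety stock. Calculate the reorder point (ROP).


Formula: ROP = (Daily Demand * Lead Time) + Safety Stock
Demand during lead time = 102 * 7 = 714 units
ROP = 714 + 187 = 901 units

901 units


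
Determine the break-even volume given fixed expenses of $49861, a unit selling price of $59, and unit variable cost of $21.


Formula: BEQ = Fixed Costs / (Price - Variable Cost)
Contribution margin = $59 - $21 = $38/unit
BEQ = ceil($49861 / $38/unit) = ceil(1312.13) = 1313 units

1313 units


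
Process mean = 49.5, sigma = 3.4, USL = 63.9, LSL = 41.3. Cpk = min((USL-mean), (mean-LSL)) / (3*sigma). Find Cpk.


Cpu = (63.9 - 49.5) / (3 * 3.4) = 1.41
Cpl = (49.5 - 41.3) / (3 * 3.4) = 0.8
Cpk = min(1.41, 0.8) = 0.8

0.8


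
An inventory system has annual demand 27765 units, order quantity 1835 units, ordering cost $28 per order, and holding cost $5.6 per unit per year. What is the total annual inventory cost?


TC = 27765/1835 * 28 + 1835/2 * 5.6

$5561.66


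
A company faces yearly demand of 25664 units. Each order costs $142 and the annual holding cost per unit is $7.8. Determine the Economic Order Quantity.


Formula: EOQ = sqrt(2 * D * S / H)
Numerator: 2 * 25664 * 142 = 7288576
2DS/H = 7288576 / 7.8 = 934432.8
EOQ = sqrt(934432.8) = 966.7 units

966.7 units


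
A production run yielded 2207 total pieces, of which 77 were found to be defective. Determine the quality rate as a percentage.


Formula: Quality Rate = Good Pieces / Total Pieces * 100
Good pieces = 2207 - 77 = 2130
QR = 2130 / 2207 * 100 = 96.5%

96.5%


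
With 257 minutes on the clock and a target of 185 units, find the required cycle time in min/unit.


Formula: CT = Available Time / Number of Units
CT = 257 min / 185 units
CT = 1.39 min/unit

1.39 min/unit


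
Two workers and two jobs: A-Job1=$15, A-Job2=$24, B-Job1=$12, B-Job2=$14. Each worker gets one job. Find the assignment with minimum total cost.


Option 1: A->1 + B->2 = $15 + $14 = $29
Option 2: A->2 + B->1 = $24 + $12 = $36
Min cost = min($29, $36) = $29

$29


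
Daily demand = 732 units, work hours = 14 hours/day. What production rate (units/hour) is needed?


Formula: Production Rate = Daily Demand / Available Hours
Rate = 732 units/day / 14 hours/day
Rate = 52.3 units/hour

52.3 units/hour


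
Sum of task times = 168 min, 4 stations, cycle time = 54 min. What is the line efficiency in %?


Formula: Efficiency = Sum of Task Times / (N_stations * CT) * 100
Total station capacity = 4 stations * 54 min = 216 min
Efficiency = 168 / 216 * 100 = 77.8%

77.8%


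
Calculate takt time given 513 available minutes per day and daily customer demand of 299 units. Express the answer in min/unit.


Formula: Takt Time = Available Production Time / Customer Demand
Takt = 513 min/day / 299 units/day
Takt = 1.72 min/unit

1.72 min/unit


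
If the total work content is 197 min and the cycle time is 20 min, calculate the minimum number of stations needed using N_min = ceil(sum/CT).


Formula: N_min = ceil(Sum of Task Times / Cycle Time)
N_min = ceil(197 min / 20 min) = ceil(9.85)
N_min = 10 stations

10


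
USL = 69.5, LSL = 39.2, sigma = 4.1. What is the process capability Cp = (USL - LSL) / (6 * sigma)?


Cp = (69.5 - 39.2) / (6 * 4.1)

1.23


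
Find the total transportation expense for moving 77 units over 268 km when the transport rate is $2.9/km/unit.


TC = dist * cost * units = 268 * 2.9 * 77 = $59844.40

$59844.40


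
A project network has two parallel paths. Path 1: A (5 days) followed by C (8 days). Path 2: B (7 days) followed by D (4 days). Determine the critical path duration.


Path 1 = 5 + 8 = 13 days
Path 2 = 7 + 4 = 11 days
Duration = max(13, 11) = 13 days

13 days


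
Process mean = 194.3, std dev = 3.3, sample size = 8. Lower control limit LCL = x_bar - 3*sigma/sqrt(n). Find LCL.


LCL = 194.3 - 3 * 3.3 / sqrt(8)

190.8


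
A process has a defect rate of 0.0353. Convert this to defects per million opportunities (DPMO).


DPMO = defect_rate * 1000000 = 0.0353 * 1000000

35300


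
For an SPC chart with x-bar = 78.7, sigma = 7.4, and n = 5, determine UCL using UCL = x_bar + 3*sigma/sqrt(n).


UCL = 78.7 + 3 * 7.4 / sqrt(5)

88.63


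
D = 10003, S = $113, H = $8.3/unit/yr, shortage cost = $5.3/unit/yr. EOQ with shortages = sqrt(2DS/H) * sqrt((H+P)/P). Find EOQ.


Formula: EOQ* = sqrt(2DS/H) * sqrt((H+P)/P)
Base EOQ = sqrt(2*10003*113/8.3) = 521.89 units
Correction = sqrt((8.3+5.3)/5.3) = 1.60189
EOQ* = 521.89 * 1.60189 = 836.0 units

836.0 units


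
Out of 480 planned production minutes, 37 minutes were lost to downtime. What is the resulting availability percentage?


Formula: Availability = (Planned Time - Downtime) / Planned Time * 100
Uptime = 480 - 37 = 443 min
Availability = 443 / 480 * 100 = 92.3%

92.3%


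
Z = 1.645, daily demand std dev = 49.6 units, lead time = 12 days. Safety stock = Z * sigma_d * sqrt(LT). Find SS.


Formula: SS = z * sigma_d * sqrt(LT)
sqrt(LT) = sqrt(12) = 3.4641
SS = 1.645 * 49.6 * 3.4641
SS = 282.6 units

282.6 units


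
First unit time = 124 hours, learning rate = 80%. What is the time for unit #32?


Formula: T_n = T_1 * (learning_rate)^(log2(n)) where learning_rate = rate/100
Doublings = log2(32) = 5
T_n = 124 * 0.8^5
T_n = 124 * 0.3277 = 40.6 hours

40.6 hours


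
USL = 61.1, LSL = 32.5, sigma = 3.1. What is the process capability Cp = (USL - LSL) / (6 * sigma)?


Cp = (61.1 - 32.5) / (6 * 3.1)

1.54


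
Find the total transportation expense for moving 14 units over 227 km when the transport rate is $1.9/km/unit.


TC = dist * cost * units = 227 * 1.9 * 14 = $6038.20

$6038.20


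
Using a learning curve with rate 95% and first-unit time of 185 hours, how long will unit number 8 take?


Formula: T_n = T_1 * (learning_rate)^(log2(n)) where learning_rate = rate/100
Doublings = log2(8) = 3
T_n = 185 * 0.95^3
T_n = 185 * 0.8574 = 158.6 hours

158.6 hours


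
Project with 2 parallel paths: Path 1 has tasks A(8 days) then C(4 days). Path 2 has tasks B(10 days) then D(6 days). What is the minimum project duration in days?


Path 1 = 8 + 4 = 12 days
Path 2 = 10 + 6 = 16 days
Duration = max(12, 16) = 16 days

16 days


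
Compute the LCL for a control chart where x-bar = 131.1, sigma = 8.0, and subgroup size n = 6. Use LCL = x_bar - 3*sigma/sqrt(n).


LCL = 131.1 - 3 * 8.0 / sqrt(6)

121.3


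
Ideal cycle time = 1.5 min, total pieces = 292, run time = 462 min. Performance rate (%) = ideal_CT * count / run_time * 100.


Formula: Performance = (Ideal CT * Total Count) / Run Time * 100
Ideal output time = 1.5 * 292 = 438.0 min
Performance = 438.0 / 462 * 100 = 94.8%

94.8%


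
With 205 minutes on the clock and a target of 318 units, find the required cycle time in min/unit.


Formula: CT = Available Time / Number of Units
CT = 205 min / 318 units
CT = 0.64 min/unit

0.64 min/unit


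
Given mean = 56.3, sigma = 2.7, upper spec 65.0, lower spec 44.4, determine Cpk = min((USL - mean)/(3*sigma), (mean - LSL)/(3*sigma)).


Cpu = (65.0 - 56.3) / (3 * 2.7) = 1.07
Cpl = (56.3 - 44.4) / (3 * 2.7) = 1.47
Cpk = min(1.07, 1.47) = 1.07

1.07


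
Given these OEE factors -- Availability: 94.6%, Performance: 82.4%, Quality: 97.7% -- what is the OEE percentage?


Formula: OEE = Availability * Performance * Quality / 10000
A * P = 94.6% * 82.4% / 100 = 77.95%
OEE = 77.95% * 97.7% / 100 = 76.2%

76.2%


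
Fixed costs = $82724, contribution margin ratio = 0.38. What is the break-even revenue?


Formula: BER = Fixed Costs / Contribution Margin Ratio
BER = $82724 / 0.38
BER = $217694.74 (to the nearest cent)

$217694.74


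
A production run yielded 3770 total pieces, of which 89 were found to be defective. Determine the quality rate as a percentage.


Formula: Quality Rate = Good Pieces / Total Pieces * 100
Good pieces = 3770 - 89 = 3681
QR = 3681 / 3770 * 100 = 97.6%

97.6%


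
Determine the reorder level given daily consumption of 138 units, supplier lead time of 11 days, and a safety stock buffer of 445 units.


Formula: ROP = (Daily Demand * Lead Time) + Safety Stock
Demand during lead time = 138 * 11 = 1518 units
ROP = 1518 + 445 = 1963 units

1963 units


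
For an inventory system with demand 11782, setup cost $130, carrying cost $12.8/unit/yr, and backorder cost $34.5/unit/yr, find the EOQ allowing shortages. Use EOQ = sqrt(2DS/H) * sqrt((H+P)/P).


Formula: EOQ* = sqrt(2DS/H) * sqrt((H+P)/P)
Base EOQ = sqrt(2*11782*130/12.8) = 489.21 units
Correction = sqrt((12.8+34.5)/34.5) = 1.1709
EOQ* = 489.21 * 1.1709 = 572.8 units

572.8 units


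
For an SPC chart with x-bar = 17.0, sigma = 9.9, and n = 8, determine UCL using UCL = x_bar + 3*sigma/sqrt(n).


UCL = 17.0 + 3 * 9.9 / sqrt(8)

27.5


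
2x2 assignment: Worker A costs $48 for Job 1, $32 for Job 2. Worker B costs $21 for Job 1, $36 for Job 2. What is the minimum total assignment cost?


Option 1: A->1 + B->2 = $48 + $36 = $84
Option 2: A->2 + B->1 = $32 + $21 = $53
Min cost = min($84, $53) = $53

$53


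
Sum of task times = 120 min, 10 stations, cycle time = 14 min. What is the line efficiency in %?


Formula: Efficiency = Sum of Task Times / (N_stations * CT) * 100
Total station capacity = 10 stations * 14 min = 140 min
Efficiency = 120 / 140 * 100 = 85.7%

85.7%


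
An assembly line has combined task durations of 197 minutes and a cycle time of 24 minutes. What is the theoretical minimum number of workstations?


Formula: N_min = ceil(Sum of Task Times / Cycle Time)
N_min = ceil(197 min / 24 min) = ceil(8.2083)
N_min = 9 stations

9


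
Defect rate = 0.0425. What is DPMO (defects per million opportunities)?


DPMO = defect_rate * 1000000 = 0.0425 * 1000000

42500


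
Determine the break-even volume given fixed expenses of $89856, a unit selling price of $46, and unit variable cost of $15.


Formula: BEQ = Fixed Costs / (Price - Variable Cost)
Contribution margin = $46 - $15 = $31/unit
BEQ = ceil($89856 / $31/unit) = ceil(2898.58) = 2899 units

2899 units


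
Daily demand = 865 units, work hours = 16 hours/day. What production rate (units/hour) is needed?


Formula: Production Rate = Daily Demand / Available Hours
Rate = 865 units/day / 16 hours/day
Rate = 54.1 units/hour

54.1 units/hour


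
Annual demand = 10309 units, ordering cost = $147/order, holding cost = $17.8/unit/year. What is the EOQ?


Formula: EOQ = sqrt(2 * D * S / H)
Numerator: 2 * 10309 * 147 = 3030846
2DS/H = 3030846 / 17.8 = 170272.2
EOQ = sqrt(170272.2) = 412.6 units

412.6 units


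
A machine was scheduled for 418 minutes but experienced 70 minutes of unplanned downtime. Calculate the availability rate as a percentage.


Formula: Availability = (Planned Time - Downtime) / Planned Time * 100
Uptime = 418 - 70 = 348 min
Availability = 348 / 418 * 100 = 83.3%

83.3%
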